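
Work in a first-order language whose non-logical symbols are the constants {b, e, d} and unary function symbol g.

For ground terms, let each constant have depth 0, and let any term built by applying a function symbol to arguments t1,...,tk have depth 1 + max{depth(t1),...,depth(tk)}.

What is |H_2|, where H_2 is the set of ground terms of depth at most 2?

9

Write N_k for the number of ground terms of depth ≤ k. A term of depth ≤ k is either a constant or a function symbol applied to arguments of depth ≤ k−1, so N_k = 3 + N_{k-1}.
N_0 = 3
N_1 = 3 + 3 = 6
N_2 = 3 + 6 = 9
Explicitly: b, e, d, g(b), g(e), g(d), g(g(b)), g(g(e)), g(g(d)).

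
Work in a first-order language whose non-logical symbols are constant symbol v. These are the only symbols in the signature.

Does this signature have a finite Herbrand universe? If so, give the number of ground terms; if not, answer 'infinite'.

There are no function symbols, so the only ground term is the single constant.
The Herbrand universe is {v}, finite with 1 element.

1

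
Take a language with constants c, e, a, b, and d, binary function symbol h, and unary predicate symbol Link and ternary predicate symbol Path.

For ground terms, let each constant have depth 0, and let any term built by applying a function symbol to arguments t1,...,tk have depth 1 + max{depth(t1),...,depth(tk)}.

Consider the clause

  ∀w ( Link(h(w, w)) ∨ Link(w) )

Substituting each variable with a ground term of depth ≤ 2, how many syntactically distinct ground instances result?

905

Ground terms of depth ≤ 2:
  Let N_k count ground terms of depth at most k. Each non-constant term of depth ≤ k is some function symbol applied to depth-≤(k−1) arguments, giving N_k = 5 + N_{k-1}^2.
  N_0 = 5
  N_1 = 5 + 5^2 = 30
  N_2 = 5 + 30^2 = 905
So there are 905 ground terms available for substitution.
The variable w ranges independently over the available ground terms, and distinct assignments produce distinct instances.
Number of ground instances = 905.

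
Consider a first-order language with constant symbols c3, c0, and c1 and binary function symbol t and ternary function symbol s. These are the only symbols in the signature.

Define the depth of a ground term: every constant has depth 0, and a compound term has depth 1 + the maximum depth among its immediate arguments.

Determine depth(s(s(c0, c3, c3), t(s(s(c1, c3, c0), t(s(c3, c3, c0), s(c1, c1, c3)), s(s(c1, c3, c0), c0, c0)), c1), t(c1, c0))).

depth(s(c0, c3, c3)) = 1 + max(0, 0, 0) = 1
depth(s(c1, c3, c0)) = 1 + max(0, 0, 0) = 1
depth(s(c3, c3, c0)) = 1 + max(0, 0, 0) = 1
depth(s(c1, c1, c3)) = 1 + max(0, 0, 0) = 1
depth(t(s(c3, c3, c0), s(c1, c1, c3))) = 1 + max(1, 1) = 2
depth(s(s(c1, c3, c0), c0, c0)) = 1 + max(1, 0, 0) = 2
depth(s(s(c1, c3, c0), t(s(c3, c3, c0), s(c1, c1, c3)), s(s(c1, c3, c0), c0, c0))) = 1 + max(1, 2, 2) = 3
depth(t(s(s(c1, c3, c0), t(s(c3, c3, c0), s(c1, c1, c3)), s(s(c1, c3, c0), c0, c0)), c1)) = 1 + max(3, 0) = 4
depth(t(c1, c0)) = 1 + max(0, 0) = 1
depth(s(s(c0, c3, c3), t(s(s(c1, c3, c0), t(s(c3, c3, c0), s(c1, c1, c3)), s(s(c1, c3, c0), c0, c0)), c1), t(c1, c0))) = 1 + max(1, 4, 1) = 5

5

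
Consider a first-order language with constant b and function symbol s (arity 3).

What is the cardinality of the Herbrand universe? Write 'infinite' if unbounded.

infinite

The signature has at least one function symbol (s, arity 3) and at least one constant (b).
Iterating s gives infinitely many distinct ground terms: b, s(b, b, b), s(s(b, b, b), s(b, b, b), s(b, b, b)), ...
So the Herbrand universe is infinite.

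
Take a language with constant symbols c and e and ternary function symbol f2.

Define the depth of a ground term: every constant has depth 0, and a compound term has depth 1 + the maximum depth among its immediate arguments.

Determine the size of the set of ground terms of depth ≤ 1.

10

Let N_k count ground terms of depth at most k. Each non-constant term of depth ≤ k is some function symbol applied to depth-≤(k−1) arguments, giving N_k = 2 + N_{k-1}^3.
N_0 = 2
N_1 = 2 + 2^3 = 10
Explicitly: c, e, f2(c, c, c), f2(c, c, e), f2(c, e, c), f2(c, e, e), f2(e, c, c), f2(e, c, e), f2(e, e, c), f2(e, e, e).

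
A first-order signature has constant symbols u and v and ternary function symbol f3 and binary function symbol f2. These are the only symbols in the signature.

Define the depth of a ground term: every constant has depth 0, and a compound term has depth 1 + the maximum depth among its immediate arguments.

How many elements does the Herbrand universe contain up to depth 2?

2942

Write N_k for the number of ground terms of depth ≤ k. A term of depth ≤ k is either a constant or a function symbol applied to arguments of depth ≤ k−1, so N_k = 2 + N_{k-1}^3 + N_{k-1}^2.
N_0 = 2
N_1 = 2 + 2^3 + 2^2 = 14
N_2 = 2 + 14^3 + 14^2 = 2942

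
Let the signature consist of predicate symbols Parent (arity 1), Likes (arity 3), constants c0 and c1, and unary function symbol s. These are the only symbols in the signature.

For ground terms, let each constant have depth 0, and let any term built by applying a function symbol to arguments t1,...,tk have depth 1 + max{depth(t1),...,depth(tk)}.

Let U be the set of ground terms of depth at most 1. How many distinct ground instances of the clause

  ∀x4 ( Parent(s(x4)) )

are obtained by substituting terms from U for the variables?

4

Ground terms of depth ≤ 1:
  Let N_k = |{terms of depth ≤ k}|. Then N_0 = 2 and N_k = 2 + N_{k-1} for k ≥ 1 (one summand per function symbol, arity giving the exponent).
  N_0 = 2
  N_1 = 2 + 2 = 4
So there are 4 ground terms available for substitution.
The clause has 1 distinct variable (x4), which appears in the body. In the free term algebra distinct substitutions yield syntactically distinct ground instances.
Number of ground instances = 4.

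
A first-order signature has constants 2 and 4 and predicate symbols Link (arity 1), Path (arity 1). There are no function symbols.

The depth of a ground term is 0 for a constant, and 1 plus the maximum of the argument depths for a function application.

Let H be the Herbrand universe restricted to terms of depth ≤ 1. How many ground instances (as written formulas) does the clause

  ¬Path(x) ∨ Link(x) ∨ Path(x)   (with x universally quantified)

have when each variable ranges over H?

Ground terms of depth ≤ 1:
  With no function symbols every ground term is a constant, so there are exactly 2 ground terms at every depth bound.
  N_0 = 2
  N_1 = 2
So there are 2 ground terms available for substitution.
The clause has 1 distinct variable (x), which appears in the body. In the free term algebra distinct substitutions yield syntactically distinct ground instances.
Number of ground instances = 2.

2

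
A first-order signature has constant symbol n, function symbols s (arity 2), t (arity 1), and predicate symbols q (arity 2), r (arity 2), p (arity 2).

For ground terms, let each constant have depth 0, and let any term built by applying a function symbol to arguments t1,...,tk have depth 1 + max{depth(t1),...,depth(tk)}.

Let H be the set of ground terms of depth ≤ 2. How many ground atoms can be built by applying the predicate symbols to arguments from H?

507

First count ground terms of depth ≤ 2.
Let N_k = |{terms of depth ≤ k}|. Then N_0 = 1 and N_k = 1 + N_{k-1}^2 + N_{k-1} for k ≥ 1 (one summand per function symbol, arity giving the exponent).
N_0 = 1
N_1 = 1 + 1^2 + 1 = 3
N_2 = 1 + 3^2 + 3 = 13
So |H| = 13.
Each predicate of arity r yields |H|^r ground atoms (one per choice of an r-tuple from H):
  q: 13^2 = 169;  r: 13^2 = 169;  p: 13^2 = 169
Total ground atoms: 169 + 169 + 169 = 507.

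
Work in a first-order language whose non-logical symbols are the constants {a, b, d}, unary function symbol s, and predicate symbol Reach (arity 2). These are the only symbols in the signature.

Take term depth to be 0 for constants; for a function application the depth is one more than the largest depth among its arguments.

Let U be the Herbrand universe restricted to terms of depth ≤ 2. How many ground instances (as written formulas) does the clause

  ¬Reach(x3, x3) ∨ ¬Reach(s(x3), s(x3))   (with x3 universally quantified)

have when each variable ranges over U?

9

Ground terms of depth ≤ 2:
  Write N_k for the number of ground terms of depth ≤ k. A term of depth ≤ k is either a constant or a function symbol applied to arguments of depth ≤ k−1, so N_k = 3 + N_{k-1}.
  N_0 = 3
  N_1 = 3 + 3 = 6
  N_2 = 3 + 6 = 9
  Explicitly: a, b, d, s(a), s(b), s(d), s(s(a)), s(s(b)), s(s(d)).
So there are 9 ground terms available for substitution.
The clause has 1 distinct variable (x3), which appears in the body. In the free term algebra distinct substitutions yield syntactically distinct ground instances.
Number of ground instances = 9.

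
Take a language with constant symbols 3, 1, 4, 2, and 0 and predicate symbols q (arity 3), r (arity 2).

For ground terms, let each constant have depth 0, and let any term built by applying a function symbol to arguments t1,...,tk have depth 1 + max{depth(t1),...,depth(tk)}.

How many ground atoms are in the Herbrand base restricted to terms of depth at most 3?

First count ground terms of depth ≤ 3.
With no function symbols every ground term is a constant, so there are exactly 5 ground terms at every depth bound.
N_0 = 5
N_1 = 5
N_2 = 5
N_3 = 5
Explicitly: 3, 1, 4, 2, 0.
So |H| = 5.
A ground atom is a predicate applied to a tuple of terms from H, so the count is the sum over predicates of |H|^arity:
  q: 5^3 = 125;  r: 5^2 = 25
Total ground atoms: 125 + 25 = 150.

150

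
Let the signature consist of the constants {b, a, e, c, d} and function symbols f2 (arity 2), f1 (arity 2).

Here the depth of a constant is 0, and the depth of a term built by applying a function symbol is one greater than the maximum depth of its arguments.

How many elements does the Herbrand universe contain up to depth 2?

6055

If N_k denotes the number of depth-≤k ground terms, the 5 constants give N_0 = 5, and each function symbol of arity r contributes N_{k-1}^r new terms at level k: N_k = 5 + N_{k-1}^2 + N_{k-1}^2.
N_0 = 5
N_1 = 5 + 5^2 + 5^2 = 55
N_2 = 5 + 55^2 + 55^2 = 6055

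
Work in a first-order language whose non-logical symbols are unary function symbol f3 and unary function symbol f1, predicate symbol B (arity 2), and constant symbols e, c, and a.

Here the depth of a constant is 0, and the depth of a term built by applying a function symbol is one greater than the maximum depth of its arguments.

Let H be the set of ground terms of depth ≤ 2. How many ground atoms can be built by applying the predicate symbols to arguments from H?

441

First count ground terms of depth ≤ 2.
If N_k denotes the number of depth-≤k ground terms, the 3 constants give N_0 = 3, and each function symbol of arity r contributes N_{k-1}^r new terms at level k: N_k = 3 + N_{k-1} + N_{k-1}.
N_0 = 3
N_1 = 3 + 3 + 3 = 9
N_2 = 3 + 9 + 9 = 21
So |H| = 21.
For each predicate symbol, the number of ground atoms is |H| raised to its arity; summing:
  B: 21^2 = 441
Total ground atoms: 441.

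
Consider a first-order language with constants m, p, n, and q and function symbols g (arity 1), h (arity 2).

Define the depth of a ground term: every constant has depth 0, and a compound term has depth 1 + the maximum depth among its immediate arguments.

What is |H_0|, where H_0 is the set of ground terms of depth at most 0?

Let N_k = |{terms of depth ≤ k}|. Then N_0 = 4 and N_k = 4 + N_{k-1} + N_{k-1}^2 for k ≥ 1 (one summand per function symbol, arity giving the exponent).
N_0 = 4
Explicitly: m, p, n, q.

4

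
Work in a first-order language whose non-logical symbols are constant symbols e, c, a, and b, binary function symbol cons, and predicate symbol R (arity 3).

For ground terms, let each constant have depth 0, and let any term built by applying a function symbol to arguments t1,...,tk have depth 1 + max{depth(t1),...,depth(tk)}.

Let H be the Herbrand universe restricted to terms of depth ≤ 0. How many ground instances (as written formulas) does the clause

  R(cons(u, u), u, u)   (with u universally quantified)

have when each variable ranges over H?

Ground terms of depth ≤ 0:
  Let N_k = |{terms of depth ≤ k}|. Then N_0 = 4 and N_k = 4 + N_{k-1}^2 for k ≥ 1 (one summand per function symbol, arity giving the exponent).
  N_0 = 4
So there are 4 ground terms available for substitution.
The variable u ranges independently over the available ground terms, and distinct assignments produce distinct instances.
Number of ground instances = 4.

4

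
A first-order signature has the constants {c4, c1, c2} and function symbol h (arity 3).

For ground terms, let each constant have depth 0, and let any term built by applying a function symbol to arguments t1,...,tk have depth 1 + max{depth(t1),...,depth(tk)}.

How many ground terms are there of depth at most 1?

Let N_k = |{terms of depth ≤ k}|. Then N_0 = 3 and N_k = 3 + N_{k-1}^3 for k ≥ 1 (one summand per function symbol, arity giving the exponent).
N_0 = 3
N_1 = 3 + 3^3 = 30

30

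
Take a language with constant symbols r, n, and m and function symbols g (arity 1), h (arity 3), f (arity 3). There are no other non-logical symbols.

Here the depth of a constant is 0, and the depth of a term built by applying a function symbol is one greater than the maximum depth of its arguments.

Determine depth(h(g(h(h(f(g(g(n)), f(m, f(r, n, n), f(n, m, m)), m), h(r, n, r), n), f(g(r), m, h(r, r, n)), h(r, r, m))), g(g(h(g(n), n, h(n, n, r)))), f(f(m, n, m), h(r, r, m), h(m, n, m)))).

7

depth(g(n)) = 1 + depth(n) = 1 + 0 = 1
depth(g(g(n))) = 1 + depth(g(n)) = 1 + 1 = 2
depth(f(r, n, n)) = 1 + max(0, 0, 0) = 1
depth(f(n, m, m)) = 1 + max(0, 0, 0) = 1
depth(f(m, f(r, n, n), f(n, m, m))) = 1 + max(0, 1, 1) = 2
depth(f(g(g(n)), f(m, f(r, n, n), f(n, m, m)), m)) = 1 + max(2, 2, 0) = 3
depth(h(r, n, r)) = 1 + max(0, 0, 0) = 1
depth(h(f(g(g(n)), f(m, f(r, n, n), f(n, m, m)), m), h(r, n, r), n)) = 1 + max(3, 1, 0) = 4
depth(g(r)) = 1 + depth(r) = 1 + 0 = 1
depth(h(r, r, n)) = 1 + max(0, 0, 0) = 1
depth(f(g(r), m, h(r, r, n))) = 1 + max(1, 0, 1) = 2
depth(h(r, r, m)) = 1 + max(0, 0, 0) = 1
depth(h(h(f(g(g(n)), f(m, f(r, n, n), f(n, m, m)), m), h(r, n, r), n), f(g(r), m, h(r, r, n)), h(r, r, m))) = 1 + max(4, 2, 1) = 5
depth(g(h(h(f(g(g(n)), f(m, f(r, n, n), f(n, m, m)), m), h(r, n, r), n), f(g(r), m, h(r, r, n)), h(r, r, m)))) = 1 + depth(h(h(f(g(g(n)), f(m, f(r, n, n), f(n, m, m)), m), h(r, n, r), n), f(g(r), m, h(r, r, n)), h(r, r, m))) = 1 + 5 = 6
depth(h(n, n, r)) = 1 + max(0, 0, 0) = 1
depth(h(g(n), n, h(n, n, r))) = 1 + max(1, 0, 1) = 2
depth(g(h(g(n), n, h(n, n, r)))) = 1 + depth(h(g(n), n, h(n, n, r))) = 1 + 2 = 3
depth(g(g(h(g(n), n, h(n, n, r))))) = 1 + depth(g(h(g(n), n, h(n, n, r)))) = 1 + 3 = 4
depth(f(m, n, m)) = 1 + max(0, 0, 0) = 1
depth(h(m, n, m)) = 1 + max(0, 0, 0) = 1
depth(f(f(m, n, m), h(r, r, m), h(m, n, m))) = 1 + max(1, 1, 1) = 2
depth(h(g(h(h(f(g(g(n)), f(m, f(r, n, n), f(n, m, m)), m), h(r, n, r), n), f(g(r), m, h(r, r, n)), h(r, r, m))), g(g(h(g(n), n, h(n, n, r)))), f(f(m, n, m), h(r, r, m), h(m, n, m)))) = 1 + max(6, 4, 2) = 7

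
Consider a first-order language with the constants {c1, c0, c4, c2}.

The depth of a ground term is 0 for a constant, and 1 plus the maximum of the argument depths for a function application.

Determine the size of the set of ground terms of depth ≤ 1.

4

With no function symbols every ground term is a constant, so there are exactly 4 ground terms at every depth bound.
N_0 = 4
N_1 = 4
Explicitly: c1, c0, c4, c2.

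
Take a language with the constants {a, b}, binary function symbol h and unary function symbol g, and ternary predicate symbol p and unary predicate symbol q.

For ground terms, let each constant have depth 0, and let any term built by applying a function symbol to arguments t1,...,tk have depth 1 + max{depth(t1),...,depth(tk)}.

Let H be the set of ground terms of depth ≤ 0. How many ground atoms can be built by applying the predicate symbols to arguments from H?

10

First count ground terms of depth ≤ 0.
Let N_k = |{terms of depth ≤ k}|. Then N_0 = 2 and N_k = 2 + N_{k-1}^2 + N_{k-1} for k ≥ 1 (one summand per function symbol, arity giving the exponent).
N_0 = 2
Explicitly: a, b.
So |H| = 2.
For each predicate symbol, the number of ground atoms is |H| raised to its arity; summing:
  p: 2^3 = 8;  q: 2
Total ground atoms: 8 + 2 = 10.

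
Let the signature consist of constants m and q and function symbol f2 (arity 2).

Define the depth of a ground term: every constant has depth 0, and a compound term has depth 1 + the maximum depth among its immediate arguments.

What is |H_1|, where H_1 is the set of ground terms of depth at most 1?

6

If N_k denotes the number of depth-≤k ground terms, the 2 constants give N_0 = 2, and each function symbol of arity r contributes N_{k-1}^r new terms at level k: N_k = 2 + N_{k-1}^2.
N_0 = 2
N_1 = 2 + 2^2 = 6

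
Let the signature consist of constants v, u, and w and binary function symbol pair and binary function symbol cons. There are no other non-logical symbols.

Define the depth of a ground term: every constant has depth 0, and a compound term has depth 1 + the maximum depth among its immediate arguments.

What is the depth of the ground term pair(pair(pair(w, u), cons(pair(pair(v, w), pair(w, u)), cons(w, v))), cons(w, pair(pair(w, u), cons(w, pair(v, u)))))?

depth(pair(w, u)) = 1 + max(0, 0) = 1
depth(pair(v, w)) = 1 + max(0, 0) = 1
depth(pair(pair(v, w), pair(w, u))) = 1 + max(1, 1) = 2
depth(cons(w, v)) = 1 + max(0, 0) = 1
depth(cons(pair(pair(v, w), pair(w, u)), cons(w, v))) = 1 + max(2, 1) = 3
depth(pair(pair(w, u), cons(pair(pair(v, w), pair(w, u)), cons(w, v)))) = 1 + max(1, 3) = 4
depth(pair(v, u)) = 1 + max(0, 0) = 1
depth(cons(w, pair(v, u))) = 1 + max(0, 1) = 2
depth(pair(pair(w, u), cons(w, pair(v, u)))) = 1 + max(1, 2) = 3
depth(cons(w, pair(pair(w, u), cons(w, pair(v, u))))) = 1 + max(0, 3) = 4
depth(pair(pair(pair(w, u), cons(pair(pair(v, w), pair(w, u)), cons(w, v))), cons(w, pair(pair(w, u), cons(w, pair(v, u)))))) = 1 + max(4, 4) = 5

5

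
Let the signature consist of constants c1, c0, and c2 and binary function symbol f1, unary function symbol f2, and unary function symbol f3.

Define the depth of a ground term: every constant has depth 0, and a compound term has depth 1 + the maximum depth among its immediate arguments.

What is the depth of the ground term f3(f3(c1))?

2

depth(f3(c1)) = 1 + depth(c1) = 1 + 0 = 1
depth(f3(f3(c1))) = 1 + depth(f3(c1)) = 1 + 1 = 2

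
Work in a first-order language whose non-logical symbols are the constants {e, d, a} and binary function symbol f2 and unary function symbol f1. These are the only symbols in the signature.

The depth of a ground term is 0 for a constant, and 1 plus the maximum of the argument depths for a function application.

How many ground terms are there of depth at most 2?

243

Write N_k for the number of ground terms of depth ≤ k. A term of depth ≤ k is either a constant or a function symbol applied to arguments of depth ≤ k−1, so N_k = 3 + N_{k-1}^2 + N_{k-1}.
N_0 = 3
N_1 = 3 + 3^2 + 3 = 15
N_2 = 3 + 15^2 + 15 = 243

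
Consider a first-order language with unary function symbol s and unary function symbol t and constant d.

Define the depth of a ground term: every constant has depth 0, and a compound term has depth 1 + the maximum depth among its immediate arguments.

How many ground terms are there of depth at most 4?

31

Let N_k = |{terms of depth ≤ k}|. Then N_0 = 1 and N_k = 1 + N_{k-1} + N_{k-1} for k ≥ 1 (one summand per function symbol, arity giving the exponent).
N_0 = 1
N_1 = 1 + 1 + 1 = 3
N_2 = 1 + 3 + 3 = 7
N_3 = 1 + 7 + 7 = 15
N_4 = 1 + 15 + 15 = 31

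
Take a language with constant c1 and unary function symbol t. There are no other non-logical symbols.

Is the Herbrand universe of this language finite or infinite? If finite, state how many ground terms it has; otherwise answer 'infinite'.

The signature has at least one function symbol (t, arity 1) and at least one constant (c1).
Iterating t gives infinitely many distinct ground terms: c1, t(c1), t(t(c1)), ...
So the Herbrand universe is infinite.

infinite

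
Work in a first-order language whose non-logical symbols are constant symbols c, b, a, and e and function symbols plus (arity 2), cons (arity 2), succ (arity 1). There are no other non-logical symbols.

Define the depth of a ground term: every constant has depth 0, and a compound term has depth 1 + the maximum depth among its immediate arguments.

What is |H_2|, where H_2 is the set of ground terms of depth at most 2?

Write N_k for the number of ground terms of depth ≤ k. A term of depth ≤ k is either a constant or a function symbol applied to arguments of depth ≤ k−1, so N_k = 4 + N_{k-1}^2 + N_{k-1}^2 + N_{k-1}.
N_0 = 4
N_1 = 4 + 4^2 + 4^2 + 4 = 40
N_2 = 4 + 40^2 + 40^2 + 40 = 3244

3244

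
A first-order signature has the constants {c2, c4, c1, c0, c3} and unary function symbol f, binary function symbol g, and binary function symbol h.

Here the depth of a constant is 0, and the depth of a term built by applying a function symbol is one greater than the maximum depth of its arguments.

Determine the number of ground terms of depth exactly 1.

55

Count level by level. With function symbols f/1, g/2, h/2, the terms of depth ≤ k are the 5 constants together with each function applied to depth-≤(k−1) tuples, so N_k = 5 + N_{k-1} + N_{k-1}^2 + N_{k-1}^2.
N_0 = 5
N_1 = 5 + 5 + 5^2 + 5^2 = 60
Terms of depth exactly 1: N_1 − N_0 = 60 − 5 = 55.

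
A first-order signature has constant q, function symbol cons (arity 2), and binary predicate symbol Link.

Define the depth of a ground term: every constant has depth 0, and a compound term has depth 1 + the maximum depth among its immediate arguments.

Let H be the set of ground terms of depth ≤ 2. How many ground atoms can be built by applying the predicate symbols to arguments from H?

25

First count ground terms of depth ≤ 2.
Let N_k = |{terms of depth ≤ k}|. Then N_0 = 1 and N_k = 1 + N_{k-1}^2 for k ≥ 1 (one summand per function symbol, arity giving the exponent).
N_0 = 1
N_1 = 1 + 1^2 = 2
N_2 = 1 + 2^2 = 5
Explicitly: q, cons(q, q), cons(q, cons(q, q)), cons(cons(q, q), q), cons(cons(q, q), cons(q, q)).
So |H| = 5.
Ground atoms are formed by filling each argument slot of a predicate with a term from H, so an r-ary predicate gives |H|^r atoms:
  Link: 5^2 = 25
Total ground atoms: 25.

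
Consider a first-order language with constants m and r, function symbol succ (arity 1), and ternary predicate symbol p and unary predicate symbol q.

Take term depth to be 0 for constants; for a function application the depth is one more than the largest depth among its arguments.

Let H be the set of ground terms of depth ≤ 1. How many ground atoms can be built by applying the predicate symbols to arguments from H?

First count ground terms of depth ≤ 1.
If N_k denotes the number of depth-≤k ground terms, the 2 constants give N_0 = 2, and each function symbol of arity r contributes N_{k-1}^r new terms at level k: N_k = 2 + N_{k-1}.
N_0 = 2
N_1 = 2 + 2 = 4
Explicitly: m, r, succ(m), succ(r).
So |H| = 4.
A ground atom is a predicate applied to a tuple of terms from H, so the count is the sum over predicates of |H|^arity:
  p: 4^3 = 64;  q: 4
Total ground atoms: 64 + 4 = 68.

68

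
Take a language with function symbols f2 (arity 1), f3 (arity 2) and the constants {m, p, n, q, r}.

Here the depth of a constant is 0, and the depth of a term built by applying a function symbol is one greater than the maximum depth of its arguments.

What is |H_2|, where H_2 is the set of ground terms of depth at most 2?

1265

Let N_k = |{terms of depth ≤ k}|. Then N_0 = 5 and N_k = 5 + N_{k-1} + N_{k-1}^2 for k ≥ 1 (one summand per function symbol, arity giving the exponent).
N_0 = 5
N_1 = 5 + 5 + 5^2 = 35
N_2 = 5 + 35 + 35^2 = 1265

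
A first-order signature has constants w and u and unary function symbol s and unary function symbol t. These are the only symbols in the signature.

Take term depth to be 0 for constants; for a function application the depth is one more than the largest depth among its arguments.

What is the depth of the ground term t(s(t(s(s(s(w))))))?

6

depth(s(w)) = 1 + depth(w) = 1 + 0 = 1
depth(s(s(w))) = 1 + depth(s(w)) = 1 + 1 = 2
depth(s(s(s(w)))) = 1 + depth(s(s(w))) = 1 + 2 = 3
depth(t(s(s(s(w))))) = 1 + depth(s(s(s(w)))) = 1 + 3 = 4
depth(s(t(s(s(s(w)))))) = 1 + depth(t(s(s(s(w))))) = 1 + 4 = 5
depth(t(s(t(s(s(s(w))))))) = 1 + depth(s(t(s(s(s(w)))))) = 1 + 5 = 6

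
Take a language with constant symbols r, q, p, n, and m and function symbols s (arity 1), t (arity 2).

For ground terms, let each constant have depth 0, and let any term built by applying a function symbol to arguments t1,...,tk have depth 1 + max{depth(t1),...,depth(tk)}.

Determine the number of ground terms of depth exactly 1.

Count level by level. With function symbols s/1, t/2, the terms of depth ≤ k are the 5 constants together with each function applied to depth-≤(k−1) tuples, so N_k = 5 + N_{k-1} + N_{k-1}^2.
N_0 = 5
N_1 = 5 + 5 + 5^2 = 35
Terms of depth exactly 1: N_1 − N_0 = 35 − 5 = 30.

30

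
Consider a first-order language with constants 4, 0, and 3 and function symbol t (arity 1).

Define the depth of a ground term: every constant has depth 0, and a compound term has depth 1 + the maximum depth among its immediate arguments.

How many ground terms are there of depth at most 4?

Let N_k = |{terms of depth ≤ k}|. Then N_0 = 3 and N_k = 3 + N_{k-1} for k ≥ 1 (one summand per function symbol, arity giving the exponent).
N_0 = 3
N_1 = 3 + 3 = 6
N_2 = 3 + 6 = 9
N_3 = 3 + 9 = 12
N_4 = 3 + 12 = 15

15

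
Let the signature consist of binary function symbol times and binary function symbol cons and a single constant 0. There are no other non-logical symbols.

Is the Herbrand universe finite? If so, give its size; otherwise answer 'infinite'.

infinite

The signature has at least one function symbol (times, arity 2) and at least one constant (0).
Iterating times gives infinitely many distinct ground terms: 0, times(0, 0), times(times(0, 0), times(0, 0)), ...
So the Herbrand universe is infinite.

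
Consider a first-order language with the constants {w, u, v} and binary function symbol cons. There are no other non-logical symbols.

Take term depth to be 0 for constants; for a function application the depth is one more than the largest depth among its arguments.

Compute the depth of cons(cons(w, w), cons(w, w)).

2

depth(cons(w, w)) = 1 + max(0, 0) = 1
depth(cons(cons(w, w), cons(w, w))) = 1 + max(1, 1) = 2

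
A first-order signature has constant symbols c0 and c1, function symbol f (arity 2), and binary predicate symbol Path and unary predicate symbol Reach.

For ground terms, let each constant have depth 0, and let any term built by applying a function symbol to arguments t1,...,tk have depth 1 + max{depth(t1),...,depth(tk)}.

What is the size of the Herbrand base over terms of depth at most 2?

First count ground terms of depth ≤ 2.
Let N_k count ground terms of depth at most k. Each non-constant term of depth ≤ k is some function symbol applied to depth-≤(k−1) arguments, giving N_k = 2 + N_{k-1}^2.
N_0 = 2
N_1 = 2 + 2^2 = 6
N_2 = 2 + 6^2 = 38
So |H| = 38.
Each predicate of arity r yields |H|^r ground atoms (one per choice of an r-tuple from H):
  Path: 38^2 = 1444;  Reach: 38
Total ground atoms: 1444 + 38 = 1482.

1482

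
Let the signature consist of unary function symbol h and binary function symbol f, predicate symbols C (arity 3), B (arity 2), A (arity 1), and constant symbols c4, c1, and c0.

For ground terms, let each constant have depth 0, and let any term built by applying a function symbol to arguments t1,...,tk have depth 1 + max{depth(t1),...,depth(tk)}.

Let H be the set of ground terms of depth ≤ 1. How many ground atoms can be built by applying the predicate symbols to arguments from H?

First count ground terms of depth ≤ 1.
Write N_k for the number of ground terms of depth ≤ k. A term of depth ≤ k is either a constant or a function symbol applied to arguments of depth ≤ k−1, so N_k = 3 + N_{k-1} + N_{k-1}^2.
N_0 = 3
N_1 = 3 + 3 + 3^2 = 15
So |H| = 15.
A ground atom is a predicate applied to a tuple of terms from H, so the count is the sum over predicates of |H|^arity:
  C: 15^3 = 3375;  B: 15^2 = 225;  A: 15
Total ground atoms: 3375 + 225 + 15 = 3615.

3615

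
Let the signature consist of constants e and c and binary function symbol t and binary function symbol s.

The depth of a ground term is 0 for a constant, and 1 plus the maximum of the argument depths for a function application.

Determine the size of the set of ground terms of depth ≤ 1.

Count level by level. With function symbols t/2, s/2, the terms of depth ≤ k are the 2 constants together with each function applied to depth-≤(k−1) tuples, so N_k = 2 + N_{k-1}^2 + N_{k-1}^2.
N_0 = 2
N_1 = 2 + 2^2 + 2^2 = 10
Explicitly: e, c, t(e, e), t(e, c), t(c, e), t(c, c), s(e, e), s(e, c), s(c, e), s(c, c).

10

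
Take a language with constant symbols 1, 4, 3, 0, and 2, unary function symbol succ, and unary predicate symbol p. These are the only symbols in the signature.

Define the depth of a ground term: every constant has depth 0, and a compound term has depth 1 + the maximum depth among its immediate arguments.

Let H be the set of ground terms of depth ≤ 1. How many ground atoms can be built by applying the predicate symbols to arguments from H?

First count ground terms of depth ≤ 1.
Let N_k = |{terms of depth ≤ k}|. Then N_0 = 5 and N_k = 5 + N_{k-1} for k ≥ 1 (one summand per function symbol, arity giving the exponent).
N_0 = 5
N_1 = 5 + 5 = 10
Explicitly: 1, 4, 3, 0, 2, succ(1), succ(4), succ(3), succ(0), succ(2).
So |H| = 10.
A ground atom is a predicate applied to a tuple of terms from H, so the count is the sum over predicates of |H|^arity:
  p: 10
Total ground atoms: 10.

10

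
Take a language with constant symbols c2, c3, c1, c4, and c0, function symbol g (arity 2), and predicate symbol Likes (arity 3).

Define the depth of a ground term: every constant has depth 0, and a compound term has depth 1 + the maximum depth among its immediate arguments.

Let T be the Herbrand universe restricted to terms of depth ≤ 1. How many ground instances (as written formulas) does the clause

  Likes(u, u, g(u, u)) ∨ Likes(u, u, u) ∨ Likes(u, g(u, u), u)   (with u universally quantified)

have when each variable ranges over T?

Ground terms of depth ≤ 1:
  Count level by level. With function symbols g/2, the terms of depth ≤ k are the 5 constants together with each function applied to depth-≤(k−1) tuples, so N_k = 5 + N_{k-1}^2.
  N_0 = 5
  N_1 = 5 + 5^2 = 30
So there are 30 ground terms available for substitution.
The body mentions the single quantified variable u; since ground terms form a free algebra, no two substitutions collapse to the same formula.
Number of ground instances = 30.

30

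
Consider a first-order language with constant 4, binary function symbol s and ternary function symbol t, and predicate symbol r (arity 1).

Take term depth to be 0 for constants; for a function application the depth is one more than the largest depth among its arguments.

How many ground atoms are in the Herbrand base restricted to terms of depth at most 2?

37

First count ground terms of depth ≤ 2.
Write N_k for the number of ground terms of depth ≤ k. A term of depth ≤ k is either a constant or a function symbol applied to arguments of depth ≤ k−1, so N_k = 1 + N_{k-1}^2 + N_{k-1}^3.
N_0 = 1
N_1 = 1 + 1^2 + 1^3 = 3
N_2 = 1 + 3^2 + 3^3 = 37
So |H| = 37.
Ground atoms are formed by filling each argument slot of a predicate with a term from H, so an r-ary predicate gives |H|^r atoms:
  r: 37
Total ground atoms: 37.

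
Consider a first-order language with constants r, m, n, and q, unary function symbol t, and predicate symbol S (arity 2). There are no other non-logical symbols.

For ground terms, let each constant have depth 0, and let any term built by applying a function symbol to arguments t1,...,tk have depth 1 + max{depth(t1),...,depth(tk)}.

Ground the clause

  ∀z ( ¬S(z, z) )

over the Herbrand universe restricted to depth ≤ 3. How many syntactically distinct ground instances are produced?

16

Ground terms of depth ≤ 3:
  Count level by level. With function symbols t/1, the terms of depth ≤ k are the 4 constants together with each function applied to depth-≤(k−1) tuples, so N_k = 4 + N_{k-1}.
  N_0 = 4
  N_1 = 4 + 4 = 8
  N_2 = 4 + 8 = 12
  N_3 = 4 + 12 = 16
So there are 16 ground terms available for substitution.
The clause has 1 distinct variable (z), which appears in the body. In the free term algebra distinct substitutions yield syntactically distinct ground instances.
Number of ground instances = 16.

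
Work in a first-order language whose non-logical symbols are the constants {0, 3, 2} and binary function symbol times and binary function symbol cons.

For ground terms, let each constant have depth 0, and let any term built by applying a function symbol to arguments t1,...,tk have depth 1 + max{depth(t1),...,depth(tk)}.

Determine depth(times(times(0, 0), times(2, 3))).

2

depth(times(0, 0)) = 1 + max(0, 0) = 1
depth(times(2, 3)) = 1 + max(0, 0) = 1
depth(times(times(0, 0), times(2, 3))) = 1 + max(1, 1) = 2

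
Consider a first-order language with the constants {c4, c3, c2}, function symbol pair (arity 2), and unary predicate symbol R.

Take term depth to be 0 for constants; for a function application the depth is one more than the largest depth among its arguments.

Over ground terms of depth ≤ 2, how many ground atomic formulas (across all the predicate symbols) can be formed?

147

First count ground terms of depth ≤ 2.
If N_k denotes the number of depth-≤k ground terms, the 3 constants give N_0 = 3, and each function symbol of arity r contributes N_{k-1}^r new terms at level k: N_k = 3 + N_{k-1}^2.
N_0 = 3
N_1 = 3 + 3^2 = 12
N_2 = 3 + 12^2 = 147
So |H| = 147.
Ground atoms are formed by filling each argument slot of a predicate with a term from H, so an r-ary predicate gives |H|^r atoms:
  R: 147
Total ground atoms: 147.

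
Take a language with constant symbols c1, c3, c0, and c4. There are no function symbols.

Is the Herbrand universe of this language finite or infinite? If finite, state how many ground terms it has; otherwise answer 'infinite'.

4

There are no function symbols, so every ground term is one of the 4 constants.
The Herbrand universe is {c1, c3, c0, c4}, which is finite with 4 elements.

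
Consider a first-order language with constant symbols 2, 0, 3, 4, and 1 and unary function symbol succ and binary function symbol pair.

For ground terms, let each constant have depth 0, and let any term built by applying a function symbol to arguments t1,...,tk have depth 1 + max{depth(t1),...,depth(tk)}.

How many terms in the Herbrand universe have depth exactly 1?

Let N_k count ground terms of depth at most k. Each non-constant term of depth ≤ k is some function symbol applied to depth-≤(k−1) arguments, giving N_k = 5 + N_{k-1} + N_{k-1}^2.
N_0 = 5
N_1 = 5 + 5 + 5^2 = 35
Terms of depth exactly 1: N_1 − N_0 = 35 − 5 = 30.

30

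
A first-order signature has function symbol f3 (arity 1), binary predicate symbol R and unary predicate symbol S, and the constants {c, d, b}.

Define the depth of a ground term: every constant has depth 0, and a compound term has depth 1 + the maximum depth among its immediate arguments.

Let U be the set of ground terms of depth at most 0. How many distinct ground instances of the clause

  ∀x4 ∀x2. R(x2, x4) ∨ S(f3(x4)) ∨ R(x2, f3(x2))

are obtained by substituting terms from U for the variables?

9

Ground terms of depth ≤ 0:
  Count level by level. With function symbols f3/1, the terms of depth ≤ k are the 3 constants together with each function applied to depth-≤(k−1) tuples, so N_k = 3 + N_{k-1}.
  N_0 = 3
So there are 3 ground terms available for substitution.
There are 2 variables to instantiate (x4, x2), each occurring in at least one literal, so different choices give different ground instances.
Number of ground instances = 3^2 = 9.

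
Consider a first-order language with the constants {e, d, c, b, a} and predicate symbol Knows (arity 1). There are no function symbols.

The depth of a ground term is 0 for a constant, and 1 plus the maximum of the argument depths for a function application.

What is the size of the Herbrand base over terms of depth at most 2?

First count ground terms of depth ≤ 2.
With no function symbols every ground term is a constant, so there are exactly 5 ground terms at every depth bound.
N_0 = 5
N_1 = 5
N_2 = 5
Explicitly: e, d, c, b, a.
So |H| = 5.
Ground atoms are formed by filling each argument slot of a predicate with a term from H, so an r-ary predicate gives |H|^r atoms:
  Knows: 5
Total ground atoms: 5.

5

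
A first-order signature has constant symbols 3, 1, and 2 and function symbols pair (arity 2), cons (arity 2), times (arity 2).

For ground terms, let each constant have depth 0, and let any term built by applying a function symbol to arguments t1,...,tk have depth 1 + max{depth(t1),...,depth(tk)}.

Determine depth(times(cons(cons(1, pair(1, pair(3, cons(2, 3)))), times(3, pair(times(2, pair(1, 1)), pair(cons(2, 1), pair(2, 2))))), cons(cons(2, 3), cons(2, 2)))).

6

depth(cons(2, 3)) = 1 + max(0, 0) = 1
depth(pair(3, cons(2, 3))) = 1 + max(0, 1) = 2
depth(pair(1, pair(3, cons(2, 3)))) = 1 + max(0, 2) = 3
depth(cons(1, pair(1, pair(3, cons(2, 3))))) = 1 + max(0, 3) = 4
depth(pair(1, 1)) = 1 + max(0, 0) = 1
depth(times(2, pair(1, 1))) = 1 + max(0, 1) = 2
depth(cons(2, 1)) = 1 + max(0, 0) = 1
depth(pair(2, 2)) = 1 + max(0, 0) = 1
depth(pair(cons(2, 1), pair(2, 2))) = 1 + max(1, 1) = 2
depth(pair(times(2, pair(1, 1)), pair(cons(2, 1), pair(2, 2)))) = 1 + max(2, 2) = 3
depth(times(3, pair(times(2, pair(1, 1)), pair(cons(2, 1), pair(2, 2))))) = 1 + max(0, 3) = 4
depth(cons(cons(1, pair(1, pair(3, cons(2, 3)))), times(3, pair(times(2, pair(1, 1)), pair(cons(2, 1), pair(2, 2)))))) = 1 + max(4, 4) = 5
depth(cons(2, 2)) = 1 + max(0, 0) = 1
depth(cons(cons(2, 3), cons(2, 2))) = 1 + max(1, 1) = 2
depth(times(cons(cons(1, pair(1, pair(3, cons(2, 3)))), times(3, pair(times(2, pair(1, 1)), pair(cons(2, 1), pair(2, 2))))), cons(cons(2, 3), cons(2, 2)))) = 1 + max(5, 2) = 6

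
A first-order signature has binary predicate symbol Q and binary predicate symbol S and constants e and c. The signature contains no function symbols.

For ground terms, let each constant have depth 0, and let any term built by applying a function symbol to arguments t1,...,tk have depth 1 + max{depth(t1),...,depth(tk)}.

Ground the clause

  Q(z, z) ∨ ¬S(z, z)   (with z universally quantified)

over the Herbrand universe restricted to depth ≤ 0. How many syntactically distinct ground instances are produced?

Ground terms of depth ≤ 0:
  With no function symbols every ground term is a constant, so there are exactly 2 ground terms at every depth bound.
  N_0 = 2
  Explicitly: e, c.
So there are 2 ground terms available for substitution.
The variable z ranges independently over the available ground terms, and distinct assignments produce distinct instances.
Number of ground instances = 2.

2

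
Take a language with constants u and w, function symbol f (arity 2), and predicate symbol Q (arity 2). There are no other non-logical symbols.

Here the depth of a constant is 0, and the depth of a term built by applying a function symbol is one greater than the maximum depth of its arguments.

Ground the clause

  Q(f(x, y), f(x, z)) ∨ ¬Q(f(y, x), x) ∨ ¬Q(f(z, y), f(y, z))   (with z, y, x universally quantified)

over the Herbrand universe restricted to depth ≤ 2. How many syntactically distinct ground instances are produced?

Ground terms of depth ≤ 2:
  Write N_k for the number of ground terms of depth ≤ k. A term of depth ≤ k is either a constant or a function symbol applied to arguments of depth ≤ k−1, so N_k = 2 + N_{k-1}^2.
  N_0 = 2
  N_1 = 2 + 2^2 = 6
  N_2 = 2 + 6^2 = 38
So there are 38 ground terms available for substitution.
The body mentions every one of the 3 quantified variables; since ground terms form a free algebra, no two substitutions collapse to the same formula.
Number of ground instances = 38^3 = 54872.

54872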